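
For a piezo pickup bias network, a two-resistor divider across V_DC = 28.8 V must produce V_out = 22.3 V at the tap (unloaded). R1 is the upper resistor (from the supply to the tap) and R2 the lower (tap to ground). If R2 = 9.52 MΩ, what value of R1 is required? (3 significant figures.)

The divider ratio is R2/(R1+R2) = 22.3/28.8 = 0.7743.
R1 = R2·(1/k − 1) = 9.52 × 0.2915 = 2.775 MΩ.

R1 ≈ 2.77 MΩ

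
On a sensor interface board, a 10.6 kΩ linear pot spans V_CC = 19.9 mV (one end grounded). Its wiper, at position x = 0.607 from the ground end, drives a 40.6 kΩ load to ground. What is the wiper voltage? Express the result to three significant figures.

V_out ≈ 11.4 mV

Split the track: R_lower = x·R_p = 6.434 kΩ, R_upper = (1−x)·R_p = 4.166 kΩ.
(x·R_p) ‖ R_L = 5.554 kΩ.
V_out = 19.9 × 5.554/(4.166 + 5.554) = 11.37 mV.
(Unloaded: V_out = x·V_CC = 12.1 mV.)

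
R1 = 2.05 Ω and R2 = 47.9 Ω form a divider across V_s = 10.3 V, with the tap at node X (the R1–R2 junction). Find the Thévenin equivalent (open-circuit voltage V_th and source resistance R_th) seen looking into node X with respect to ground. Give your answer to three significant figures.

Open-circuit (no load on X): V_th = V_s · R2/(R1 + R2) = 10.3 × 47.9/(2.050 + 47.9) = 9.877 V.
With V_s suppressed (replaced by a short), R_th = R1 ‖ R2 = (2.050 × 47.9)/(2.050 + 47.9) = 1.966 Ω.

V_th ≈ 9.88 V, R_th ≈ 1.97 Ω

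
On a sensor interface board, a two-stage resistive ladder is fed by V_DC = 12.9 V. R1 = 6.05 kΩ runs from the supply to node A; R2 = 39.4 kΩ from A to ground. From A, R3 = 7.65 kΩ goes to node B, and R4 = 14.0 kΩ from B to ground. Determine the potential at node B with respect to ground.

V_B ≈ 5.82 V

The second stage (R3 + R4 = 21.65 kΩ) loads node A in parallel with R2.
R2 ‖ (R3+R4) = 13.97 kΩ.
First divider: V_A = V_DC · 13.97/(6.05 + 13.97) = 9.002 V.
Then the unloaded second divider: V_B = V_A × R4/(R3+R4) = 9.002 × 0.6467 = 5.821 V.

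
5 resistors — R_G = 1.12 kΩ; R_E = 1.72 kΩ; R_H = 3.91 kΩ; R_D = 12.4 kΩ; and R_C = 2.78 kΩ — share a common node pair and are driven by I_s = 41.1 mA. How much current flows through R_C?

Conductances: ΣG = 1/1.12 + 1/1.72 + 1/3.91 + 1/12.4 + 1/2.78 = 2.170 (1/kΩ).
By the current-divider rule, I = I_s · G_k/ΣG = 41.1 × 0.1657 = 6.812 mA.

I ≈ 6.81 mA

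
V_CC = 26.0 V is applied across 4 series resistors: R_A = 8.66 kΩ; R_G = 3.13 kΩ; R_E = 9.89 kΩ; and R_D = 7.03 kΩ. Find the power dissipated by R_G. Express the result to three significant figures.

P ≈ 2.57 mW

ΣR = 28.71 kΩ → I = 26.0/28.71 = 0.9056 mA.
P(R_G) = I²·R_G = (0.9056)² × 3.13 = 2.567 mW.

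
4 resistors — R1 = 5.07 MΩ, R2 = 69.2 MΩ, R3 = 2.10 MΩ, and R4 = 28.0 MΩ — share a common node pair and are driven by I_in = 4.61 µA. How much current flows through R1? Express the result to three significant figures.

Total conductance ΣG = 1/5.07 + 1/69.2 + 1/2.10 + 1/28.0 = 0.7236 (units of 1/MΩ).
R1 takes the fraction G_k/ΣG = 0.1972/0.7236 = 0.2726, so I = 4.61 × 0.2726 = 1.257 µA.

I ≈ 1.26 µA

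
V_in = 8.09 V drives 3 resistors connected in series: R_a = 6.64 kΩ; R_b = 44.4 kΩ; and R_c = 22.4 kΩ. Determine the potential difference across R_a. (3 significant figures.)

Total series resistance ΣR = 6.64 + 44.4 + 22.4 = 73.44 kΩ.
By the voltage-divider rule, V = 8.09 × 6.640/73.44 = 0.7314 V.

V ≈ 0.731 V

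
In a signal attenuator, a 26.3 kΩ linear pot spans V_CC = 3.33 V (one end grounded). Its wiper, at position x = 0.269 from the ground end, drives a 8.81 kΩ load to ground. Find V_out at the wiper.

V_out ≈ 0.564 V

Lower segment x·R_p = 7.075 kΩ; upper segment (1−x)·R_p = 19.23 kΩ.
(x·R_p) ‖ R_L = 3.924 kΩ.
Loaded-divider output: V_out = 3.33 × 0.1695 = 0.5644 V.
(Unloaded: V_out = x·V_CC = 0.896 V.)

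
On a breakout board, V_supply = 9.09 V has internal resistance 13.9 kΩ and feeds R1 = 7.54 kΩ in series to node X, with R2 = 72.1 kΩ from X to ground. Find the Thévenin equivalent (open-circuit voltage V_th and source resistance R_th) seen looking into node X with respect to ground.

R1' = 13.9 + 7.54 = 21.44 kΩ (source resistance + R1).
With X open, the divider is unloaded: V_th = 9.09 × 72.1/93.54 = 7.007 V.
With V_supply suppressed (replaced by a short), R_th = R1' ‖ R2 = (21.44 × 72.1)/(21.44 + 72.1) = 16.53 kΩ.

V_th ≈ 7.01 V, R_th ≈ 16.5 kΩ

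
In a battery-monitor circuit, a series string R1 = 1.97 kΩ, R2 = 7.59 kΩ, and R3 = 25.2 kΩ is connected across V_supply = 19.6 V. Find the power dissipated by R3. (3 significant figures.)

ΣR = 34.76 kΩ → I = 19.6/34.76 = 0.5639 mA.
P = I²R = 0.3179 × 25.2 = 8.012 mW.

P ≈ 8.01 mW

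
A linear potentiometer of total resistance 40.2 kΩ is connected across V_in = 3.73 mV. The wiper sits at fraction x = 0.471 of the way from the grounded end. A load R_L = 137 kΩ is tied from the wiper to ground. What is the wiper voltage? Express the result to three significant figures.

The pot divides into 21.27 kΩ above the wiper and 18.93 kΩ below.
(x·R_p) ‖ R_L = 16.64 kΩ.
Loaded-divider output: V_out = 3.73 × 0.4389 = 1.637 mV.

V_out ≈ 1.64 mV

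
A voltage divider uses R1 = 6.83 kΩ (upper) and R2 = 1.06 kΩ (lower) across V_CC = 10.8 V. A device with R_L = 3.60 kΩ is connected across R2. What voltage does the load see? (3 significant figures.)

R2 ‖ R_L = (1.06 × 3.60)/(1.06 + 3.60) = 0.8189 kΩ.
Voltage divider with the loaded lower leg: V_out = 10.8 × 0.8189/(6.83 + 0.8189) = 10.8 × 0.1071 = 1.156 V.
(Unloaded it would be 1.45 V; the load pulls it down.)

V_out ≈ 1.16 V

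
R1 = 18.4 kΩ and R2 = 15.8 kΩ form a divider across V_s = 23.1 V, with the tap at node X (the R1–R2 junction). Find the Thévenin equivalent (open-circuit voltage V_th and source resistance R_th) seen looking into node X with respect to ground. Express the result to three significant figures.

V_th ≈ 10.7 V, R_th ≈ 8.50 kΩ

Open-circuit (no load on X): V_th = V_s · R2/(R1 + R2) = 23.1 × 15.8/(18.40 + 15.8) = 10.67 V.
Looking into X with the source shorted: R_th = R1·R2/(R1+R2) = 18.40 × 15.8/34.20 = 8.501 kΩ.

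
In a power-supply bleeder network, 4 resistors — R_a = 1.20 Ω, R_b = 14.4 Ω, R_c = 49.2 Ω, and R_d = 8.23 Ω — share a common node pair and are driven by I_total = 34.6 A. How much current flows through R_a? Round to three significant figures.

Conductances: ΣG = 1/1.20 + 1/14.4 + 1/49.2 + 1/8.23 = 1.045 (1/Ω).
By the current-divider rule, I = I_total · G_k/ΣG = 34.6 × 0.7977 = 27.60 A.

I ≈ 27.6 A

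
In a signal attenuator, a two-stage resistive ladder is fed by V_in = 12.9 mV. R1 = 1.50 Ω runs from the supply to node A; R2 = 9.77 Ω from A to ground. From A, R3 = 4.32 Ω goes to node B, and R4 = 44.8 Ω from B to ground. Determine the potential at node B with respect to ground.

Node A sees R2 in parallel with the series input of stage 2, R3 + R4 = 49.12 Ω.
Effective lower resistance at A: R2 ‖ 49.12 = 8.149 Ω.
So V_A = 12.9 × 0.8445 = 10.89 mV.
V_B = V_A × 0.9121 = 9.936 mV.

V_B ≈ 9.94 mV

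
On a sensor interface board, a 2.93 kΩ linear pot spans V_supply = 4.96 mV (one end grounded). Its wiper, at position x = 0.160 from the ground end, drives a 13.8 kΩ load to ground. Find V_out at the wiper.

V_out ≈ 0.772 mV

The pot divides into 2.461 kΩ above the wiper and 0.4688 kΩ below.
(x·R_p) ‖ R_L = 0.4534 kΩ.
V_out = 4.96 × 0.4534/(2.461 + 0.4534) = 0.7716 mV.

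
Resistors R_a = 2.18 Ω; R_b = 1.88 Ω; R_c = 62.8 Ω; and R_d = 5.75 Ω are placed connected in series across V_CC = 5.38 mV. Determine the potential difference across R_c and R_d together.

ΣR = 2.18 + 1.88 + 62.8 + 5.75 = 72.61 Ω.
R_{R_c..R_d} = 62.8 + 5.75 = 68.55 Ω.
By the voltage-divider rule, V = 5.38 × 68.55/72.61 = 5.079 mV.

V ≈ 5.08 mV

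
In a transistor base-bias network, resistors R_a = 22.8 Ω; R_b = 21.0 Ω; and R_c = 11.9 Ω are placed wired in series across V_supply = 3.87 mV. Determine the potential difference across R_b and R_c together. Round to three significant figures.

V ≈ 2.29 mV

Series total: ΣR = 22.8 + 21.0 + 11.9 = 55.70 Ω.
R_{R_b..R_c} = 21.0 + 11.9 = 32.90 Ω.
V = V_supply · R/ΣR = 3.87 × 0.5907 = 2.286 mV.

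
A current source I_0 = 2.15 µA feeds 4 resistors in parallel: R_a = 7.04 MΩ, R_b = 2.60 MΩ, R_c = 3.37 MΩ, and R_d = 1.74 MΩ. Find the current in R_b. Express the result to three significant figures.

I ≈ 0.591 µA

ΣG = 1/7.04 + 1/2.60 + 1/3.37 + 1/1.74 = 1.398.
Current divider: I(R_b) = I_0 · G_k/ΣG = 2.15 × (0.3846/1.398) = 2.15 × 0.2751 = 0.5915 µA.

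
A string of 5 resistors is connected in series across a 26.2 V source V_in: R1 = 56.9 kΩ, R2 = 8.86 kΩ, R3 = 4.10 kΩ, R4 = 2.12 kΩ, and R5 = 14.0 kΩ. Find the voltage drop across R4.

V ≈ 0.646 V

Total series resistance ΣR = 56.9 + 8.86 + 4.10 + 2.12 + 14.0 = 85.98 kΩ.
Voltage divider: V = V_in · (2.120 / 85.98) = 26.2 × 0.02466 = 0.6460 V.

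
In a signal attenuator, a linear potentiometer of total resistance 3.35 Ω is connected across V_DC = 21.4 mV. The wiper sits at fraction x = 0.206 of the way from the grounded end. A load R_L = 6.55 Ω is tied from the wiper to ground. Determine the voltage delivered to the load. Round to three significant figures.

Split the track: R_lower = x·R_p = 0.6901 Ω, R_upper = (1−x)·R_p = 2.660 Ω.
Lower segment in parallel with the load: 0.6901 ‖ 6.55 = 0.6243 Ω.
Then V_out = V_DC · 0.6243/(2.660 + 0.6243) = 4.068 mV.
(Unloaded: V_out = x·V_DC = 4.41 mV.)

V_out ≈ 4.07 mV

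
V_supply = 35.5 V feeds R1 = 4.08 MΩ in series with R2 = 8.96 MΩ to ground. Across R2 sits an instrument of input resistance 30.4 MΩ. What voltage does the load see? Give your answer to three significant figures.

The load sits in parallel with R2, giving an effective lower resistance R2' = R2·R_L/(R2+R_L) = 6.920 MΩ.
Voltage divider with the loaded lower leg: V_out = 35.5 × 6.920/(4.08 + 6.920) = 35.5 × 0.6291 = 22.33 V.

V_out ≈ 22.3 V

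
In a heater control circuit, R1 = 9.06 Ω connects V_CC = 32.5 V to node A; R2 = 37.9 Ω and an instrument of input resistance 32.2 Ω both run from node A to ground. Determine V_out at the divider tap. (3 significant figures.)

R2 ‖ R_L = (37.9 × 32.2)/(37.9 + 32.2) = 17.41 Ω.
Voltage divider with the loaded lower leg: V_out = 32.5 × 17.41/(9.06 + 17.41) = 32.5 × 0.6577 = 21.38 V.
(Unloaded it would be 26.2 V; the load pulls it down.)

V_out ≈ 21.4 V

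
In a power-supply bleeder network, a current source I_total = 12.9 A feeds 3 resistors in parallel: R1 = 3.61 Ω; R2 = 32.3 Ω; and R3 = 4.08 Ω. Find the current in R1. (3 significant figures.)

I ≈ 6.46 A

Conductances: ΣG = 1/3.61 + 1/32.3 + 1/4.08 = 0.5531 (1/Ω).
By the current-divider rule, I = I_total · G_k/ΣG = 12.9 × 0.5009 = 6.461 A.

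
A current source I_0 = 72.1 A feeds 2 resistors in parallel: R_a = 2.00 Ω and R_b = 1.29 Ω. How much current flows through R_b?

For two parallel branches, I_k = I_0 · (other R)/(sum of R).
So I = 72.1 × 2.00/3.290 = 43.83 A.

I ≈ 43.8 A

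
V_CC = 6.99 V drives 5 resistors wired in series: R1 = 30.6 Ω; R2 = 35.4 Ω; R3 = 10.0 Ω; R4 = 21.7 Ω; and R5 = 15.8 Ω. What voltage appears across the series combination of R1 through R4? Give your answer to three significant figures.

V ≈ 6.02 V

Series total: ΣR = 30.6 + 35.4 + 10.0 + 21.7 + 15.8 = 113.5 Ω.
R_{R1..R4} = 30.6 + 35.4 + 10.0 + 21.7 = 97.70 Ω.
V = V_CC · R/ΣR = 6.99 × 0.8608 = 6.017 V.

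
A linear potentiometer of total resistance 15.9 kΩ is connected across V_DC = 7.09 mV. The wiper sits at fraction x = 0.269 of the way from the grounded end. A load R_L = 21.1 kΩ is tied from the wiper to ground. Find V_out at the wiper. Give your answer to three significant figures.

V_out ≈ 1.66 mV

Split the track: R_lower = x·R_p = 4.277 kΩ, R_upper = (1−x)·R_p = 11.62 kΩ.
R_L loads the lower segment: effective lower R = 3.556 kΩ.
Loaded-divider output: V_out = 7.09 × 0.2343 = 1.661 mV.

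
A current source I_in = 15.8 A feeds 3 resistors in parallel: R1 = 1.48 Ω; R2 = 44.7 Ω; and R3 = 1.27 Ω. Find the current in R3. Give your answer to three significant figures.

I ≈ 8.38 A

Total conductance ΣG = 1/1.48 + 1/44.7 + 1/1.27 = 1.485 (units of 1/Ω).
Current divider: I(R3) = I_in · G_k/ΣG = 15.8 × (0.7874/1.485) = 15.8 × 0.5301 = 8.375 A.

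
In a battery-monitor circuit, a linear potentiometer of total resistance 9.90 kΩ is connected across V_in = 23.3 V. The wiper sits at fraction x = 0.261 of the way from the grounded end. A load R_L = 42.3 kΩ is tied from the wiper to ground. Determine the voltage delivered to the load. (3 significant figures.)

V_out ≈ 5.82 V

Lower segment x·R_p = 2.584 kΩ; upper segment (1−x)·R_p = 7.316 kΩ.
Lower segment in parallel with the load: 2.584 ‖ 42.3 = 2.435 kΩ.
Then V_out = V_in · 2.435/(7.316 + 2.435) = 5.819 V.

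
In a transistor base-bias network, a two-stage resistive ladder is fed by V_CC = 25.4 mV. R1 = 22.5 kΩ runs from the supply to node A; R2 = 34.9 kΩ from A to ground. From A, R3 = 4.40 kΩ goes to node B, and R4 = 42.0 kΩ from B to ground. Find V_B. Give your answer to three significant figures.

V_B ≈ 10.8 mV

Looking into the second stage from A: R3 + R4 = 46.40 kΩ appears in parallel with R2.
Effective lower resistance at A: R2 ‖ 46.40 = 19.92 kΩ.
So V_A = 25.4 × 0.4696 = 11.93 mV.
Stage 2 is unloaded, so V_B = V_A · R4/(R3+R4) = 11.93 × 42.0/46.40 = 10.80 mV.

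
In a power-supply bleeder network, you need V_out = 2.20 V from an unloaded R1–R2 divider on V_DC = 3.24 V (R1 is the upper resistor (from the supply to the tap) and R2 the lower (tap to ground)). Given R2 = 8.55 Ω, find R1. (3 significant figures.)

The divider ratio is R2/(R1+R2) = 2.20/3.24 = 0.6790.
Rearranging, R1 = R2·(1−k)/k = 8.55 × 0.4727 = 4.042 Ω.

R1 ≈ 4.04 Ω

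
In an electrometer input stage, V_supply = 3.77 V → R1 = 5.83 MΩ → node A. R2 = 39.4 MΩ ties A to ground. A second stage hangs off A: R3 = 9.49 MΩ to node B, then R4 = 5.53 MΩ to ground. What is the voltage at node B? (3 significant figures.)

Node A sees R2 in parallel with the series input of stage 2, R3 + R4 = 15.02 MΩ.
Effective lower resistance at A: R2 ‖ 15.02 = 10.87 MΩ.
So V_A = 3.77 × 0.6510 = 2.454 V.
Stage 2 is unloaded, so V_B = V_A · R4/(R3+R4) = 2.454 × 5.53/15.02 = 0.9036 V.

V_B ≈ 0.904 V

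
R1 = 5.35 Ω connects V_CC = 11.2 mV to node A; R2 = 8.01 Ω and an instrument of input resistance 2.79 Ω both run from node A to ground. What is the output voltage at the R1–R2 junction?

V_out ≈ 3.12 mV

First combine the lower leg with the load: R2 ‖ R_L = 2.069 Ω.
Now apply the divider: V_out = 11.2 × 0.2789 = 3.124 mV.
(Unloaded it would be 6.71 mV; the load pulls it down.)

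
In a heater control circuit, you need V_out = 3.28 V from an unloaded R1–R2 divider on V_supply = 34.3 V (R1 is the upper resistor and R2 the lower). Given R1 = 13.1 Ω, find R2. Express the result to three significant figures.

R2 ≈ 1.39 Ω

Required fraction k = V_out/V_supply = 0.09563.
Rearranging, R2 = R1·k/(1−k) = 13.1 × 0.1057 = 1.385 Ω.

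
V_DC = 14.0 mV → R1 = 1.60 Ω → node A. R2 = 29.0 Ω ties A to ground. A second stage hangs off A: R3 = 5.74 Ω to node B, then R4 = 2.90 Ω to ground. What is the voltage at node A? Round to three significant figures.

V_A ≈ 11.3 mV

The second stage (R3 + R4 = 8.640 Ω) loads node A in parallel with R2.
R2 ‖ (R3+R4) = 6.657 Ω.
First divider: V_A = V_DC · 6.657/(1.60 + 6.657) = 11.29 mV.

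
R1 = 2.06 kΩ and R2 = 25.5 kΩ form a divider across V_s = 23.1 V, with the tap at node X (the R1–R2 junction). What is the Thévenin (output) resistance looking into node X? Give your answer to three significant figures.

R_th ≈ 1.91 kΩ

Looking into X with the source shorted: R_th = R1·R2/(R1+R2) = 2.060 × 25.5/27.56 = 1.906 kΩ.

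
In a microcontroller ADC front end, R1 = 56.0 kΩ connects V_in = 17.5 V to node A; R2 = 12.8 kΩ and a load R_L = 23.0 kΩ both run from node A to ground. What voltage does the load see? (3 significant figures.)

V_out ≈ 2.24 V

R2 ‖ R_L = (12.8 × 23.0)/(12.8 + 23.0) = 8.223 kΩ.
Then V_out = V_in · R2'/(R1 + R2') = 17.5 × 8.223/64.22 = 2.241 V.
(Unloaded it would be 3.26 V; the load pulls it down.)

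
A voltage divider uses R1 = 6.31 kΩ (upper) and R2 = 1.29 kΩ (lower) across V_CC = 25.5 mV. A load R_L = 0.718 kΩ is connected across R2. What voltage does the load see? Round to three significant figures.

First combine the lower leg with the load: R2 ‖ R_L = 0.4613 kΩ.
Now apply the divider: V_out = 25.5 × 0.06812 = 1.737 mV.
(Unloaded it would be 4.33 mV; the load pulls it down.)

V_out ≈ 1.74 mV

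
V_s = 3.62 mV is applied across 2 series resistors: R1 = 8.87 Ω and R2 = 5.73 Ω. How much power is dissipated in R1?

Series current I = V_s/ΣR = 3.62/14.60 = 0.2479 mA.
P = I²R = 0.06148 × 8.87 = 0.5453 µW.

P ≈ 0.545 µW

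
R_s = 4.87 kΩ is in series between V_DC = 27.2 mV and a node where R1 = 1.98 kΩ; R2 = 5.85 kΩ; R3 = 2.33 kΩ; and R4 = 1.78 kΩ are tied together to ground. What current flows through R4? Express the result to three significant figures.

I ≈ 1.68 µA

Parallel bank: R_p = 1/(1/1.98 + 1/5.85 + 1/2.33 + 1/1.78) = 0.5999 kΩ.
V_A by voltage divider: V_A = 27.2 × 0.5999/(4.87 + 0.5999) = 2.983 mV.
Branch current I = V_A/R4 = 2.983/1.78 = 1.676 µA.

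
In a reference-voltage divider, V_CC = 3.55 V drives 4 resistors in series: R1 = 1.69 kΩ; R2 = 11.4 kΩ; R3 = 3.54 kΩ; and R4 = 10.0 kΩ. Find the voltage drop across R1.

Series total: ΣR = 1.69 + 11.4 + 3.54 + 10.0 = 26.63 kΩ.
By the voltage-divider rule, V = 3.55 × 1.690/26.63 = 0.2253 V.

V ≈ 0.225 V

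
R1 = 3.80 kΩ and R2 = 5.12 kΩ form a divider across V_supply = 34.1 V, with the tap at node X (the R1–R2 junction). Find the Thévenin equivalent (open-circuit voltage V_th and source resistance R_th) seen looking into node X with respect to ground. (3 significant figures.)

Open-circuit (no load on X): V_th = V_supply · R2/(R1 + R2) = 34.1 × 5.12/(3.800 + 5.12) = 19.57 V.
Looking into X with the source shorted: R_th = R1·R2/(R1+R2) = 3.800 × 5.12/8.920 = 2.181 kΩ.

V_th ≈ 19.6 V, R_th ≈ 2.18 kΩ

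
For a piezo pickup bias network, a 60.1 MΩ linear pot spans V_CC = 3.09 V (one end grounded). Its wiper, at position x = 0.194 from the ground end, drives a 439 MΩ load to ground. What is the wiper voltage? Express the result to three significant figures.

V_out ≈ 0.587 V

Lower segment x·R_p = 11.66 MΩ; upper segment (1−x)·R_p = 48.44 MΩ.
R_L loads the lower segment: effective lower R = 11.36 MΩ.
V_out = 3.09 × 11.36/(48.44 + 11.36) = 0.5869 V.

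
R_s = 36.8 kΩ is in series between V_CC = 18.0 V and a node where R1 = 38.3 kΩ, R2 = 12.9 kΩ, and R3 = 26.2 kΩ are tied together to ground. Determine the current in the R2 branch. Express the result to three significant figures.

I ≈ 0.224 mA

Equivalent of the parallel group: R_p = 7.052 kΩ.
V_A = 18.0 × 7.052/43.85 = 2.895 V.
Branch current I = V_A/R2 = 2.895/12.9 = 0.2244 mA.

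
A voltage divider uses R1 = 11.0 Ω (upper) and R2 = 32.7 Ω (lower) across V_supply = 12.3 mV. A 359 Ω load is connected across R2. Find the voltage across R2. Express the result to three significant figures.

V_out ≈ 9.00 mV

The load sits in parallel with R2, giving an effective lower resistance R2' = R2·R_L/(R2+R_L) = 29.97 Ω.
Now apply the divider: V_out = 12.3 × 0.7315 = 8.998 mV.
(Unloaded it would be 9.20 mV; the load pulls it down.)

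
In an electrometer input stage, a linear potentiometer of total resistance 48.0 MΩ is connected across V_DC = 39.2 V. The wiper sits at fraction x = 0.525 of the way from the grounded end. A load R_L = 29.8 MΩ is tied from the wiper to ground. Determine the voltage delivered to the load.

V_out ≈ 14.7 V

Lower segment x·R_p = 25.20 MΩ; upper segment (1−x)·R_p = 22.80 MΩ.
R_L loads the lower segment: effective lower R = 13.65 MΩ.
Loaded-divider output: V_out = 39.2 × 0.3746 = 14.68 V.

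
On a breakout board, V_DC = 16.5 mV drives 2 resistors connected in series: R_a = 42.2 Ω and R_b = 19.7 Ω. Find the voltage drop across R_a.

V ≈ 11.2 mV

Series total: ΣR = 42.2 + 19.7 = 61.90 Ω.
V = V_DC · R/ΣR = 16.5 × 0.6817 = 11.25 mV.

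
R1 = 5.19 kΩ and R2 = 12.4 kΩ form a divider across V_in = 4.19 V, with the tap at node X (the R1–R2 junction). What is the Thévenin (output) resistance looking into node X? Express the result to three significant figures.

Zeroing V_in shorts the top of R1 to ground, so R_th = R1 ‖ R2 = 3.659 kΩ.

R_th ≈ 3.66 kΩ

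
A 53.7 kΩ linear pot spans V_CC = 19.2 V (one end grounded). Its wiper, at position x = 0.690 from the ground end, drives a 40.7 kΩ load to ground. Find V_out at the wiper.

Split the track: R_lower = x·R_p = 37.05 kΩ, R_upper = (1−x)·R_p = 16.65 kΩ.
(x·R_p) ‖ R_L = 19.40 kΩ.
Loaded-divider output: V_out = 19.2 × 0.5381 = 10.33 V.

V_out ≈ 10.3 V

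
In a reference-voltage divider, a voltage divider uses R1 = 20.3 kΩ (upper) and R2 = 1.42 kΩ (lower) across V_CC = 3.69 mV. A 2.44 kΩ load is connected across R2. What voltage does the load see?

The load sits in parallel with R2, giving an effective lower resistance R2' = R2·R_L/(R2+R_L) = 0.8976 kΩ.
Voltage divider with the loaded lower leg: V_out = 3.69 × 0.8976/(20.3 + 0.8976) = 3.69 × 0.04235 = 0.1563 mV.

V_out ≈ 0.156 mV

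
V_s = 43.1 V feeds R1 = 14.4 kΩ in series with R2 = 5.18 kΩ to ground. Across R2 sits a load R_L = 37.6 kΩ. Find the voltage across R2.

V_out ≈ 10.4 V

The load sits in parallel with R2, giving an effective lower resistance R2' = R2·R_L/(R2+R_L) = 4.553 kΩ.
Then V_out = V_s · R2'/(R1 + R2') = 43.1 × 4.553/18.95 = 10.35 V.
(Unloaded it would be 11.4 V; the load pulls it down.)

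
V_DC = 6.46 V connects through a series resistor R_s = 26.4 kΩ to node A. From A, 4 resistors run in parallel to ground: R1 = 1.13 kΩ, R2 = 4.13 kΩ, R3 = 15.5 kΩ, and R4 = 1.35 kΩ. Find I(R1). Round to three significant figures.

Parallel bank: R_p = 1/(1/1.13 + 1/4.13 + 1/15.5 + 1/1.35) = 0.5175 kΩ.
V_A by voltage divider: V_A = 6.46 × 0.5175/(26.4 + 0.5175) = 0.1242 V.
I(R1) = V_A / R1 = 0.1242/1.13 = 0.1099 mA.

I ≈ 0.110 mA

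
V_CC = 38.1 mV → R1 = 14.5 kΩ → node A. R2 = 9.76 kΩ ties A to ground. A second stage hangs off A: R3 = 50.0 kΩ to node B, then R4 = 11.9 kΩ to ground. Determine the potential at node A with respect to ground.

V_A ≈ 14.0 mV

The second stage (R3 + R4 = 61.90 kΩ) loads node A in parallel with R2.
Effective lower resistance at A: R2 ‖ 61.90 = 8.431 kΩ.
First divider: V_A = V_CC · 8.431/(14.5 + 8.431) = 14.01 mV.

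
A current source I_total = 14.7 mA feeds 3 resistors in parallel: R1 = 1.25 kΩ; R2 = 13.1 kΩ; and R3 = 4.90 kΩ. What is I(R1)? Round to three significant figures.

I ≈ 10.9 mA

Total conductance ΣG = 1/1.25 + 1/13.1 + 1/4.90 = 1.080 (units of 1/kΩ).
Current divider: I(R1) = I_total · G_k/ΣG = 14.7 × (0.8000/1.080) = 14.7 × 0.7405 = 10.88 mA.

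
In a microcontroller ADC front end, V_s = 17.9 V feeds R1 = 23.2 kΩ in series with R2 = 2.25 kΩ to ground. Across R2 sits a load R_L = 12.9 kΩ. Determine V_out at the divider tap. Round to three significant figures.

R2 ‖ R_L = (2.25 × 12.9)/(2.25 + 12.9) = 1.916 kΩ.
Now apply the divider: V_out = 17.9 × 0.07628 = 1.365 V.

V_out ≈ 1.37 V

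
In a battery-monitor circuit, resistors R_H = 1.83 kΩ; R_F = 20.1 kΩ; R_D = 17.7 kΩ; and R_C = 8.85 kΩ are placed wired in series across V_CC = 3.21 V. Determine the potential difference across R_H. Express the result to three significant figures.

Series total: ΣR = 1.83 + 20.1 + 17.7 + 8.85 = 48.48 kΩ.
By the voltage-divider rule, V = 3.21 × 1.830/48.48 = 0.1212 V.

V ≈ 0.121 V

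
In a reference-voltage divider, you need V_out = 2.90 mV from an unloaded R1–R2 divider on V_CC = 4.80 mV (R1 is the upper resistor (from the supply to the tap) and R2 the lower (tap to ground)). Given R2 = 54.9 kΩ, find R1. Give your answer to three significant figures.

R1 ≈ 36.0 kΩ

The divider ratio is R2/(R1+R2) = 2.90/4.80 = 0.6042.
Rearranging, R1 = R2·(1−k)/k = 54.9 × 0.6552 = 35.97 kΩ.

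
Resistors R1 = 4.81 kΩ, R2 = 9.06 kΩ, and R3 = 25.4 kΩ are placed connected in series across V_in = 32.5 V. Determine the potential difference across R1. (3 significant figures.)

Total series resistance ΣR = 4.81 + 9.06 + 25.4 = 39.27 kΩ.
By the voltage-divider rule, V = 32.5 × 4.810/39.27 = 3.981 V.

V ≈ 3.98 V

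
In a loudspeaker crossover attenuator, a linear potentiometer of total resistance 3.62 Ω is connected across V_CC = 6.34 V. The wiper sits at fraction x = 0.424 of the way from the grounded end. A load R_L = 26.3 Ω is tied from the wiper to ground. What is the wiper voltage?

V_out ≈ 2.60 V

The pot divides into 2.085 Ω above the wiper and 1.535 Ω below.
(x·R_p) ‖ R_L = 1.450 Ω.
Then V_out = V_CC · 1.450/(2.085 + 1.450) = 2.601 V.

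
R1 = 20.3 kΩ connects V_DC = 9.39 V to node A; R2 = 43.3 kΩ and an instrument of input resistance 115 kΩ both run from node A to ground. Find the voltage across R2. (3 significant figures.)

V_out ≈ 5.71 V

The load sits in parallel with R2, giving an effective lower resistance R2' = R2·R_L/(R2+R_L) = 31.46 kΩ.
Voltage divider with the loaded lower leg: V_out = 9.39 × 31.46/(20.3 + 31.46) = 9.39 × 0.6078 = 5.707 V.
(Unloaded it would be 6.39 V; the load pulls it down.)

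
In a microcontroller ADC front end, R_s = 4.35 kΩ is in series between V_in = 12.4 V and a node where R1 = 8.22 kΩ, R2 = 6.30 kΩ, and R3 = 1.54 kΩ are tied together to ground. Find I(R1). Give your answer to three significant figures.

I ≈ 0.299 mA

Parallel bank: R_p = 1/(1/8.22 + 1/6.30 + 1/1.54) = 1.076 kΩ.
V_A by voltage divider: V_A = 12.4 × 1.076/(4.35 + 1.076) = 2.458 V.
Branch current I = V_A/R1 = 2.458/8.22 = 0.2991 mA.
(Equivalently: I_total = 2.285 mA, then current-divider fraction G_k/ΣG = 0.1308.)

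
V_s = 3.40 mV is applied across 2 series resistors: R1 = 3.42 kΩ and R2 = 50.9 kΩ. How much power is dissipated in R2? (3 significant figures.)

P ≈ 0.199 nW

The common current is I = 3.40/54.32 = 0.06259 µA.
V(R2) = I·R = 3.186 mV; P = V·I = 3.186 × 0.06259 = 0.1994 nW.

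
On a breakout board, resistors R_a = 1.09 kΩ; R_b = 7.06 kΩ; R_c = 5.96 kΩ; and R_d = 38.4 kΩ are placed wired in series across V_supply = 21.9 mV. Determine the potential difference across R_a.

Series total: ΣR = 1.09 + 7.06 + 5.96 + 38.4 = 52.51 kΩ.
Voltage divider: V = V_supply · (1.090 / 52.51) = 21.9 × 0.02076 = 0.4546 mV.

V ≈ 0.455 mV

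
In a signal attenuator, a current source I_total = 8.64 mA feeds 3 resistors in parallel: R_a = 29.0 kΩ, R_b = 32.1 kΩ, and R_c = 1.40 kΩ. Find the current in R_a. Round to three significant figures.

I ≈ 0.382 mA

Conductances: ΣG = 1/29.0 + 1/32.1 + 1/1.40 = 0.7799 (1/kΩ).
By the current-divider rule, I = I_total · G_k/ΣG = 8.64 × 0.04421 = 0.3820 mA.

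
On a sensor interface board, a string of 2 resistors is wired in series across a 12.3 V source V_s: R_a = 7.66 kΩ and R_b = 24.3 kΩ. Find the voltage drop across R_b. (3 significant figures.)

ΣR = 7.66 + 24.3 = 31.96 kΩ.
V = V_s · R/ΣR = 12.3 × 0.7603 = 9.352 V.

V ≈ 9.35 V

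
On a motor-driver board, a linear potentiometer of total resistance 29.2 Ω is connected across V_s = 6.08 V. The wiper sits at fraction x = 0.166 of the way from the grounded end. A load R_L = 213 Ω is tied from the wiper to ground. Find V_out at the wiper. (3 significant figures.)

Lower segment x·R_p = 4.847 Ω; upper segment (1−x)·R_p = 24.35 Ω.
R_L loads the lower segment: effective lower R = 4.739 Ω.
V_out = 6.08 × 4.739/(24.35 + 4.739) = 0.9905 V.
(Unloaded: V_out = x·V_s = 1.01 V.)

V_out ≈ 0.990 V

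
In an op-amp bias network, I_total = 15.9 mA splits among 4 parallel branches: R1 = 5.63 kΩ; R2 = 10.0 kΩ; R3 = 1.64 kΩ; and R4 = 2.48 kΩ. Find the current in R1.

I ≈ 2.19 mA

Total conductance ΣG = 1/5.63 + 1/10.0 + 1/1.64 + 1/2.48 = 1.291 (units of 1/kΩ).
Current divider: I(R1) = I_total · G_k/ΣG = 15.9 × (0.1776/1.291) = 15.9 × 0.1376 = 2.188 mA.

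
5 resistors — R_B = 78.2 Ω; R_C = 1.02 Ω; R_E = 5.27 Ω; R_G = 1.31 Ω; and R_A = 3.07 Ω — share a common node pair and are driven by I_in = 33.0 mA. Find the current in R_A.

ΣG = 1/78.2 + 1/1.02 + 1/5.27 + 1/1.31 + 1/3.07 = 2.272.
By the current-divider rule, I = I_in · G_k/ΣG = 33.0 × 0.1434 = 4.731 mA.

I ≈ 4.73 mA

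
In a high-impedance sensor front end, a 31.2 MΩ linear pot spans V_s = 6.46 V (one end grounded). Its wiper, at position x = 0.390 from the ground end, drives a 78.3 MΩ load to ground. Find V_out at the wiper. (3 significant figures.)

V_out ≈ 2.30 V

Lower segment x·R_p = 12.17 MΩ; upper segment (1−x)·R_p = 19.03 MΩ.
Lower segment in parallel with the load: 12.17 ‖ 78.3 = 10.53 MΩ.
Loaded-divider output: V_out = 6.46 × 0.3562 = 2.301 V.
(Unloaded: V_out = x·V_s = 2.52 V.)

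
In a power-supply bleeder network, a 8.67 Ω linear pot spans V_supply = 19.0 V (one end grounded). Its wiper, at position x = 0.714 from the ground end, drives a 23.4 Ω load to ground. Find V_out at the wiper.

Lower segment x·R_p = 6.190 Ω; upper segment (1−x)·R_p = 2.480 Ω.
Lower segment in parallel with the load: 6.190 ‖ 23.4 = 4.895 Ω.
Then V_out = V_supply · 4.895/(2.480 + 4.895) = 12.61 V.

V_out ≈ 12.6 V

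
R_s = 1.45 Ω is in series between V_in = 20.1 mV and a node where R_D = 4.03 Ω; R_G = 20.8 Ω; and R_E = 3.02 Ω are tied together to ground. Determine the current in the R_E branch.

I ≈ 3.49 mA

Parallel bank: R_p = 1/(1/4.03 + 1/20.8 + 1/3.02) = 1.594 Ω.
V_A = 20.1 × 1.594/3.044 = 10.53 mV.
I(R_E) = V_A / R_E = 10.53/3.02 = 3.485 mA.
(Equivalently: I_total = 6.603 mA, then current-divider fraction G_k/ΣG = 0.5278.)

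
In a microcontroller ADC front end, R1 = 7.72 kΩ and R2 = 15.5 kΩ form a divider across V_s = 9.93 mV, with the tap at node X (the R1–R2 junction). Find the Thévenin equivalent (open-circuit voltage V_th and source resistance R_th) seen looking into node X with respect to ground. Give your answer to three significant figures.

Open-circuit (no load on X): V_th = V_s · R2/(R1 + R2) = 9.93 × 15.5/(7.720 + 15.5) = 6.629 mV.
With V_s suppressed (replaced by a short), R_th = R1 ‖ R2 = (7.720 × 15.5)/(7.720 + 15.5) = 5.153 kΩ.

V_th ≈ 6.63 mV, R_th ≈ 5.15 kΩ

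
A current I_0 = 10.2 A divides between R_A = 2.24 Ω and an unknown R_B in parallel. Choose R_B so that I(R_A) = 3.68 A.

R_B ≈ 1.26 Ω

Two-branch current divider: I_A = I_0 · R_B/(R_A + R_B).
With f = 0.3608, R_B = R_A · f/(1−f) = 2.24 × 0.5644 = 1.264 Ω.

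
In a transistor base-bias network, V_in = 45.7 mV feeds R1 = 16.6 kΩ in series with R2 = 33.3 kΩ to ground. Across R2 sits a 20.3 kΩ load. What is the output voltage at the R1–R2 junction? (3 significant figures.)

First combine the lower leg with the load: R2 ‖ R_L = 12.61 kΩ.
Voltage divider with the loaded lower leg: V_out = 45.7 × 12.61/(16.6 + 12.61) = 45.7 × 0.4317 = 19.73 mV.
(Unloaded it would be 30.5 mV; the load pulls it down.)

V_out ≈ 19.7 mV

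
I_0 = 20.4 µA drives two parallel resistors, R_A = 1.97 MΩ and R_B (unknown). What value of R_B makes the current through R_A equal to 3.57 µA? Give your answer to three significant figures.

R_B ≈ 0.418 MΩ

The fraction through R_A equals R_B/(R_A+R_B).
With f = 0.1750, R_B = R_A · f/(1−f) = 1.97 × 0.2121 = 0.4179 MΩ.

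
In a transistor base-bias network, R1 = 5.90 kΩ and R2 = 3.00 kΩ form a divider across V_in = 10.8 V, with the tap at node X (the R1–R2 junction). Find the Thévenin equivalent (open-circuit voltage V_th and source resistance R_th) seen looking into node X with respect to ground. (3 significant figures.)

V_th ≈ 3.64 V, R_th ≈ 1.99 kΩ

With X open, the divider is unloaded: V_th = 10.8 × 3.00/8.900 = 3.640 V.
Looking into X with the source shorted: R_th = R1·R2/(R1+R2) = 5.900 × 3.00/8.900 = 1.989 kΩ.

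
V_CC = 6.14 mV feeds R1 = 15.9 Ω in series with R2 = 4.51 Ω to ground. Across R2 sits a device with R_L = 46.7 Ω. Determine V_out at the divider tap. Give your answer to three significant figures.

The load sits in parallel with R2, giving an effective lower resistance R2' = R2·R_L/(R2+R_L) = 4.113 Ω.
Now apply the divider: V_out = 6.14 × 0.2055 = 1.262 mV.

V_out ≈ 1.26 mV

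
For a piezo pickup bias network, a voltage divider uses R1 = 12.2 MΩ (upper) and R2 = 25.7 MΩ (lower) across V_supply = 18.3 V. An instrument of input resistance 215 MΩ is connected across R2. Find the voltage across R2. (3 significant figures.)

First combine the lower leg with the load: R2 ‖ R_L = 22.96 MΩ.
Now apply the divider: V_out = 18.3 × 0.6530 = 11.95 V.
(Unloaded it would be 12.4 V; the load pulls it down.)

V_out ≈ 11.9 V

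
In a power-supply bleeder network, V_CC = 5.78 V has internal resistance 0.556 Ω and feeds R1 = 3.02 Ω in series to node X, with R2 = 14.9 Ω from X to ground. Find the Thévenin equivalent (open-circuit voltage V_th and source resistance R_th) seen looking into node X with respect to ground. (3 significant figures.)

R1' = 0.556 + 3.02 = 3.576 Ω (source resistance + R1).
Open-circuit (no load on X): V_th = V_CC · R2/(R1' + R2) = 5.78 × 14.9/(3.576 + 14.9) = 4.661 V.
Zeroing V_CC shorts the top of R1' to ground, so R_th = R1' ‖ R2 = 2.884 Ω.

V_th ≈ 4.66 V, R_th ≈ 2.88 Ω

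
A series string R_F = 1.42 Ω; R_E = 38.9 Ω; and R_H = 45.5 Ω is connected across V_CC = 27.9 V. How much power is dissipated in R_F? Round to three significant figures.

ΣR = 85.82 Ω → I = 27.9/85.82 = 0.3251 A.
P(R_F) = I²·R_F = (0.3251)² × 1.42 = 0.1501 W.

P ≈ 0.150 W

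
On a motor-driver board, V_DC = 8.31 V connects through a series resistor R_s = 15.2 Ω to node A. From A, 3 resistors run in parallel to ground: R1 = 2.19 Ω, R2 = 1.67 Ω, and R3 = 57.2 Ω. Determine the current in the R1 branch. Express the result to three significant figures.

Equivalent of the parallel group: R_p = 0.9320 Ω.
V_A = 8.31 × 0.9320/16.13 = 0.4801 V.
Branch current I = V_A/R1 = 0.4801/2.19 = 0.2192 A.

I ≈ 0.219 A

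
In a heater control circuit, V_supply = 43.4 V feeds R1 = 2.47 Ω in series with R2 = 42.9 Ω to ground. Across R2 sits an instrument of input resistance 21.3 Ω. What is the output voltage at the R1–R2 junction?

First combine the lower leg with the load: R2 ‖ R_L = 14.23 Ω.
Then V_out = V_supply · R2'/(R1 + R2') = 43.4 × 14.23/16.70 = 36.98 V.

V_out ≈ 37.0 V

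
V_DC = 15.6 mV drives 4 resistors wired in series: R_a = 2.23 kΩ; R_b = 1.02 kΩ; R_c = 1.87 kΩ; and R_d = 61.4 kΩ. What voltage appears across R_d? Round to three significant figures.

Series total: ΣR = 2.23 + 1.02 + 1.87 + 61.4 = 66.52 kΩ.
Voltage divider: V = V_DC · (61.40 / 66.52) = 15.6 × 0.9230 = 14.40 mV.

V ≈ 14.4 mV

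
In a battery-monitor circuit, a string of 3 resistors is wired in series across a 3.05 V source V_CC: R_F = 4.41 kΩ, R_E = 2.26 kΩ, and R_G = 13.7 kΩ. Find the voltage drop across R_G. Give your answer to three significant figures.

Series total: ΣR = 4.41 + 2.26 + 13.7 = 20.37 kΩ.
By the voltage-divider rule, V = 3.05 × 13.70/20.37 = 2.051 V.

V ≈ 2.05 V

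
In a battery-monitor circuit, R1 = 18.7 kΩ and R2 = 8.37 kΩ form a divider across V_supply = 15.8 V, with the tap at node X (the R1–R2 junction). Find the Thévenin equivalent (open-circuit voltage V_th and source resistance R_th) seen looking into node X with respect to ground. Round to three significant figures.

With X open, the divider is unloaded: V_th = 15.8 × 8.37/27.07 = 4.885 V.
With V_supply suppressed (replaced by a short), R_th = R1 ‖ R2 = (18.70 × 8.37)/(18.70 + 8.37) = 5.782 kΩ.

V_th ≈ 4.89 V, R_th ≈ 5.78 kΩ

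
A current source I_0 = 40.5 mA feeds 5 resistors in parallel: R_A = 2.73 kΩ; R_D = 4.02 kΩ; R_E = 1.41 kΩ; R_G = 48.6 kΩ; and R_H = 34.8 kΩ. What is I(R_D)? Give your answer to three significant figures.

I ≈ 7.33 mA

ΣG = 1/2.73 + 1/4.02 + 1/1.41 + 1/48.6 + 1/34.8 = 1.374.
By the current-divider rule, I = I_0 · G_k/ΣG = 40.5 × 0.1811 = 7.335 mA.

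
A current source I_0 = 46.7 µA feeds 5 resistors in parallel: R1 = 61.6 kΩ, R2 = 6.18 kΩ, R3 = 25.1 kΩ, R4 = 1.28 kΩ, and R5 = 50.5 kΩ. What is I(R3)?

Total conductance ΣG = 1/61.6 + 1/6.18 + 1/25.1 + 1/1.28 + 1/50.5 = 1.019 (units of 1/kΩ).
Current divider: I(R3) = I_0 · G_k/ΣG = 46.7 × (0.03984/1.019) = 46.7 × 0.03910 = 1.826 µA.

I ≈ 1.83 µA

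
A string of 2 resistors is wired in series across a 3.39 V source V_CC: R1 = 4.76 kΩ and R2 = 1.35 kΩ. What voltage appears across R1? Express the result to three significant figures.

Total series resistance ΣR = 4.76 + 1.35 = 6.110 kΩ.
By the voltage-divider rule, V = 3.39 × 4.760/6.110 = 2.641 V.

V ≈ 2.64 V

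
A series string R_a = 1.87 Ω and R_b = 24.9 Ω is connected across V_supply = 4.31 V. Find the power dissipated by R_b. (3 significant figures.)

P ≈ 0.645 W

The common current is I = 4.31/26.77 = 0.1610 A.
P(R_b) = I²·R_b = (0.1610)² × 24.9 = 0.6454 W.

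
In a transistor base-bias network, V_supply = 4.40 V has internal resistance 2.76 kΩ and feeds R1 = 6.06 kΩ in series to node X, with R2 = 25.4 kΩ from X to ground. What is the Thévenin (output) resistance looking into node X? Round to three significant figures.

R_th ≈ 6.55 kΩ

R1' = 2.76 + 6.06 = 8.820 kΩ (source resistance + R1).
With V_supply suppressed (replaced by a short), R_th = R1' ‖ R2 = (8.820 × 25.4)/(8.820 + 25.4) = 6.547 kΩ.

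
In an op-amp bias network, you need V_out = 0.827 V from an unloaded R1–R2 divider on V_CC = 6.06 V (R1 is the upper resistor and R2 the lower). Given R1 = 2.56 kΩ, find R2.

R2 ≈ 0.405 kΩ

The divider ratio is R2/(R1+R2) = 0.827/6.06 = 0.1365.
Rearranging, R2 = R1·k/(1−k) = 2.56 × 0.1580 = 0.4046 kΩ.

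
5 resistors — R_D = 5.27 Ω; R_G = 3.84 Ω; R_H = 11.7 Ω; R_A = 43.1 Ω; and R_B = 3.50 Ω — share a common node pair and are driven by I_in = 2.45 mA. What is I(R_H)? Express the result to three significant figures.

ΣG = 1/5.27 + 1/3.84 + 1/11.7 + 1/43.1 + 1/3.50 = 0.8446.
By the current-divider rule, I = I_in · G_k/ΣG = 2.45 × 0.1012 = 0.2479 mA.

I ≈ 0.248 mA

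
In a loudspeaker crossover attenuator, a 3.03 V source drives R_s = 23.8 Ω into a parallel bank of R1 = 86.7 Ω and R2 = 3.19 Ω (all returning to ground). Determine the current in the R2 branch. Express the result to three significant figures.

Parallel bank: R_p = 1/(1/86.7 + 1/3.19) = 3.077 Ω.
V_A by voltage divider: V_A = 3.03 × 3.077/(23.8 + 3.077) = 0.3469 V.
Branch current I = V_A/R2 = 0.3469/3.19 = 0.1087 A.

I ≈ 0.109 A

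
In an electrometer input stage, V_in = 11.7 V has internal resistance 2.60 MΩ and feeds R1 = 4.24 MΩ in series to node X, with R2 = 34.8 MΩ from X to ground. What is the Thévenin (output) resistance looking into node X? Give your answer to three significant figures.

R_th ≈ 5.72 MΩ

R1' = 2.60 + 4.24 = 6.840 MΩ (source resistance + R1).
Zeroing V_in shorts the top of R1' to ground, so R_th = R1' ‖ R2 = 5.716 MΩ.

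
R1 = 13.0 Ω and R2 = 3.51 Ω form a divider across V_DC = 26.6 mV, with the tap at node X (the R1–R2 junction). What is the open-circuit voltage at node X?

V_th is the unloaded tap voltage: V_DC · R2/(R1+R2) = 26.6 × 0.2126 = 5.655 mV.

V_th ≈ 5.66 mV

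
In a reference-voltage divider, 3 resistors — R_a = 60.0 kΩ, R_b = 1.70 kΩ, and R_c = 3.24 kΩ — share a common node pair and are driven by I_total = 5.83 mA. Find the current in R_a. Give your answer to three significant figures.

ΣG = 1/60.0 + 1/1.70 + 1/3.24 = 0.9135.
R_a takes the fraction G_k/ΣG = 0.01667/0.9135 = 0.01824, so I = 5.83 × 0.01824 = 0.1064 mA.

I ≈ 0.106 mA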